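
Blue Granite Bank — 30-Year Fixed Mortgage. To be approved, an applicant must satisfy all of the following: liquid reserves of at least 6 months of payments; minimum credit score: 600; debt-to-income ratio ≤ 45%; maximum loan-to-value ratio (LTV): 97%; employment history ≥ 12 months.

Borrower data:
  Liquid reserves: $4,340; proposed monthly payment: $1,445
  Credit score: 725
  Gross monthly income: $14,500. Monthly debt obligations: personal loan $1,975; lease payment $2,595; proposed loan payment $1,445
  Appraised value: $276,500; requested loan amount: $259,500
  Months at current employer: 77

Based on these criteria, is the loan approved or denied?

Reserves: 4,340 ÷ 1,445 = 3.0 months (below 6-month minimum)
Credit score 725 ≥ 600 (meets)
Total monthly debts = (1,975 + 2,595 + 1,445) = 6,015. Debt-to-income = 6,015/14,500 = 41.5% — meets 45% limit
Loan-to-value = 259,500/276,500 = 93.9% — pass (97% max)
Employment 77 ≥ 12 months
Fails on reserves.

Denied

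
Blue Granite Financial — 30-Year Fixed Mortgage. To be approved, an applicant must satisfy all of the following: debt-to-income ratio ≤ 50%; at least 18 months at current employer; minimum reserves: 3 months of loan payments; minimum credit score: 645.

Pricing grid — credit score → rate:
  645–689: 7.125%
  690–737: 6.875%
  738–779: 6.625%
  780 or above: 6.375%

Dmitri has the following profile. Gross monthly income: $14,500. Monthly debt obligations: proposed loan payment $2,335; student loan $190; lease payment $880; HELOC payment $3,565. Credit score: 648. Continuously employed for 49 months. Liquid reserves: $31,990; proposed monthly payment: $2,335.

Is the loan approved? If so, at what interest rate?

Approved at 7.125%

Credit score 648 ≥ 645 (meets minimum)
Reserves = 31,990/2,335 = 13.7 months ≥ 3
Total monthly debts = (2,335 + 190 + 880 + 3,565) = 6,970. DTI: 6,970 ÷ 14,500 = 48.1%, within the 50% cap
Employment 49 ≥ 18 months
All requirements met. Score 648 falls in the 645–689 tier → 7.125%.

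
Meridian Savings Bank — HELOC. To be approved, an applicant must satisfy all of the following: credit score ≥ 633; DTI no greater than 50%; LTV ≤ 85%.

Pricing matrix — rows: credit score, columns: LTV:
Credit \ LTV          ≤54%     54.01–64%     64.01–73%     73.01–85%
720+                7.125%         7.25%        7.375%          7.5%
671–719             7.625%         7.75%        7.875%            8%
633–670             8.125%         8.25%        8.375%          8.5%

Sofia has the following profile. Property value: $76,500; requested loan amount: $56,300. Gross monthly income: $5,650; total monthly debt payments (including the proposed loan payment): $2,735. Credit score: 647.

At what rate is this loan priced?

Credit score 647 ≥ 633; DTI: 2,735 ÷ 5,650 = 48.4%, within the 50% cap
LTV = 56,300/76,500 = 73.6% ≤ 85%
Row: 647 falls in 633–670. Column: 73.6% falls in 73.01–85%. Rate = 8.5%.

8.5%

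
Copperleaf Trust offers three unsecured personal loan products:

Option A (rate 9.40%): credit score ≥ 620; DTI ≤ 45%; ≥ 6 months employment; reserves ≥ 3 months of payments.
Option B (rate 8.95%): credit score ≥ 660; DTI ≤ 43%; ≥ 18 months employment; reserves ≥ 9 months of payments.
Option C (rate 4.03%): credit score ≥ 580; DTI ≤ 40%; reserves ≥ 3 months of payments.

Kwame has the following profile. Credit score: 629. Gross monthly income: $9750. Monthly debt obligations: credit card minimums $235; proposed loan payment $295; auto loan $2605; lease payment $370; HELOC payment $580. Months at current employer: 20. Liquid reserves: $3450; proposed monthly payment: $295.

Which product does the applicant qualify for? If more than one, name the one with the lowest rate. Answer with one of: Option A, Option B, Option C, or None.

Total debts = (235 + 295 + 2,605 + 370 + 580) = 4,085; DTI = 4,085/9,750 = 41.9%.
Reserves = 3,450/295 = 11.7 months.
Option A: score 629 ≥ 620; DTI 41.9% ≤ 45%; employment 20 ≥ 6 mo; reserves 11.7 ≥ 3 mo → qualifies.
Option B: score 629 < 660; DTI 41.9% ≤ 43%; employment 20 ≥ 18 mo; reserves 11.7 ≥ 9 mo → does not qualify.
Option C: score 629 ≥ 580; DTI 41.9% > 40%; reserves 11.7 ≥ 3 mo → does not qualify.

Option A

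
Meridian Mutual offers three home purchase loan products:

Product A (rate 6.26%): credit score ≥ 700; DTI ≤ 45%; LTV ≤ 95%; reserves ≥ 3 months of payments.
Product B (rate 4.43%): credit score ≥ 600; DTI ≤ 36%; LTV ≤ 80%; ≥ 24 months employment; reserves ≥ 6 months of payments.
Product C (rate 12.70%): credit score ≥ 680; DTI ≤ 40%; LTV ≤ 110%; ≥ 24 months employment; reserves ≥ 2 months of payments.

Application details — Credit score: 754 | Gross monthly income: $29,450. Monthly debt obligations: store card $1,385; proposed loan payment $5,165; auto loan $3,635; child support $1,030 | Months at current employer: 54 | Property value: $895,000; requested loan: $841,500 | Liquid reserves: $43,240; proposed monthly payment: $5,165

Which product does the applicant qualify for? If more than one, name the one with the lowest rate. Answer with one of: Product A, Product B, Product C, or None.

Total debts = (1,385 + 5,165 + 3,635 + 1,030) = 11,215; DTI = 11,215/29,450 = 38.1%.
LTV = 841,500/895,000 = 94%.
Reserves = 43,240/5,165 = 8.4 months.
Product A: score 754 ≥ 700; DTI 38.1% ≤ 45%; LTV 94% ≤ 95%; reserves 8.4 ≥ 3 mo → qualifies.
Product B: score 754 ≥ 600; DTI 38.1% > 36%; LTV 94% > 80%; employment 54 ≥ 24 mo; reserves 8.4 ≥ 6 mo → does not qualify.
Product C: score 754 ≥ 680; DTI 38.1% ≤ 40%; LTV 94% ≤ 110%; employment 54 ≥ 24 mo; reserves 8.4 ≥ 2 mo → qualifies.
Qualifying: Product A, Product C. Lowest rate is 6.26% → Product A.

Product A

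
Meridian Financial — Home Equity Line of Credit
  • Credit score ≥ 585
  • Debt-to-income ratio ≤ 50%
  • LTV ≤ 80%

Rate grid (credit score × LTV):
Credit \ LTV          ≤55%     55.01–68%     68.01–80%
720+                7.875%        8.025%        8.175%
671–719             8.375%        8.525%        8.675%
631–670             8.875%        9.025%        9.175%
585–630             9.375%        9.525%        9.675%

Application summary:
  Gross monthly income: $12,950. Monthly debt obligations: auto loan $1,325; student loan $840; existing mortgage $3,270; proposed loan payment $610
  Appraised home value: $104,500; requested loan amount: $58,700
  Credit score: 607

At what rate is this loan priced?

9.525%

Credit score 607 ≥ 585; Total monthly debts = (1,325 + 840 + 3,270 + 610) = 6,045. Debt-to-income = 6,045/12,950 = 46.7% — meets 50% limit
Loan-to-value = 58,700/104,500 = 56.2% — pass (80% max)
Score 607 is in the 585–630 band; LTV 56.2% is in the 55.01–68% band → 9.525%.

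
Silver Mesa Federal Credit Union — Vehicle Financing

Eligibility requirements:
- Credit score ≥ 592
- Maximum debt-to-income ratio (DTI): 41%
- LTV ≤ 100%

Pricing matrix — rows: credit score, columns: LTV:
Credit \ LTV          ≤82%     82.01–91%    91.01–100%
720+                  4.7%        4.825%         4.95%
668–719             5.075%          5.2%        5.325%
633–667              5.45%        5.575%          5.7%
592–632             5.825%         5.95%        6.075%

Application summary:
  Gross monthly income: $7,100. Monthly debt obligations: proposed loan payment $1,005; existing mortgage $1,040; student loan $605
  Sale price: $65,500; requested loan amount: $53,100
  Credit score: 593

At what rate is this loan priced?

Credit score 593 ≥ 592; Total monthly debts = (1,005 + 1,040 + 605) = 2,650. DTI = 2,650/7,100 = 37.3% ≤ 41%
Loan-to-value = 53,100/65,500 = 81.1% — pass (100% max)
Credit 593 → row 592–632; LTV 81.1% → column ≤82%. Grid cell → 5.825%.

5.825%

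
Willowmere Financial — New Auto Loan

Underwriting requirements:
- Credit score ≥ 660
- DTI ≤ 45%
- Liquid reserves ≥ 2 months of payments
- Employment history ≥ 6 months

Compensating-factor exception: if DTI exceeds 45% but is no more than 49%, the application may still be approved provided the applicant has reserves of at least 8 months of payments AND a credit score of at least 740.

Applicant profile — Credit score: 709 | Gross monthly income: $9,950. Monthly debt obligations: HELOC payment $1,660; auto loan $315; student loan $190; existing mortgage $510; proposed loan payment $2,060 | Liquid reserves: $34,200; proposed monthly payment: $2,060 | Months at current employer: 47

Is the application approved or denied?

Credit score 709 ≥ 660 (meets base)
Total debts = (1,660 + 315 + 190 + 510 + 2,060) = 4,735. DTI = 4,735/9,950 = 47.6% > 45% — standard DTI limit exceeded.
Liquid reserves cover 34,200/2,060 = 16.6 months — ≥ 2 required
Employment 47 ≥ 6 months
47.6% falls in the override range (45%–49%), so the compensating-factor test applies.
Override check — reserves: 16.6 mo (ok); score: 709 (below 740).
Compensating-factor requirement not fully met.

Denied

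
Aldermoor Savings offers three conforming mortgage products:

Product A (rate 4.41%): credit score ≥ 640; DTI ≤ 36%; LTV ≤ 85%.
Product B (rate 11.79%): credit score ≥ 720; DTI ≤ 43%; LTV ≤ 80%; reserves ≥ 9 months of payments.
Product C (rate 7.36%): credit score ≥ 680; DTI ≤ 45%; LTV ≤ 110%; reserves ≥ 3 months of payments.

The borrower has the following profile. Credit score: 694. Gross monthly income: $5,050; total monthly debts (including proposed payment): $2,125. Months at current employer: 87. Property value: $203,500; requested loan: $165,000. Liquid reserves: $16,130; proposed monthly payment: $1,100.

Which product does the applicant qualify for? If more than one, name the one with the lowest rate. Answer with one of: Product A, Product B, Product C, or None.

DTI = 2,125/5,050 = 42.1%.
LTV = 165,000/203,500 = 81.1%.
Reserves = 16,130/1,100 = 14.7 months.
Product A: score 694 ≥ 640; DTI 42.1% > 36%; LTV 81.1% ≤ 85% → does not qualify.
Product B: score 694 < 720; DTI 42.1% ≤ 43%; LTV 81.1% > 80%; reserves 14.7 ≥ 9 mo → does not qualify.
Product C: score 694 ≥ 680; DTI 42.1% ≤ 45%; LTV 81.1% ≤ 110%; reserves 14.7 ≥ 3 mo → qualifies.

Product C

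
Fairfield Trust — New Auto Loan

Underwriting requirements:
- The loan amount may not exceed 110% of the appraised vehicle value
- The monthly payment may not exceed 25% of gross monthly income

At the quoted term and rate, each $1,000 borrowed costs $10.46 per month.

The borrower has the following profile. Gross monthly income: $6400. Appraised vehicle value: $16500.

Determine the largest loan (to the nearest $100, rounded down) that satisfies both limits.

Payment cap: 25% × $6,400 = $1,600/month.
At $10.46 per $1,000, that supports 1,600/10.46 × 1,000 ≈ $152,963 → $152,900.
LTV cap: 110% × $16,500 = $18,150 → $18,100.
Binding constraint: loan-to-value.

$18,100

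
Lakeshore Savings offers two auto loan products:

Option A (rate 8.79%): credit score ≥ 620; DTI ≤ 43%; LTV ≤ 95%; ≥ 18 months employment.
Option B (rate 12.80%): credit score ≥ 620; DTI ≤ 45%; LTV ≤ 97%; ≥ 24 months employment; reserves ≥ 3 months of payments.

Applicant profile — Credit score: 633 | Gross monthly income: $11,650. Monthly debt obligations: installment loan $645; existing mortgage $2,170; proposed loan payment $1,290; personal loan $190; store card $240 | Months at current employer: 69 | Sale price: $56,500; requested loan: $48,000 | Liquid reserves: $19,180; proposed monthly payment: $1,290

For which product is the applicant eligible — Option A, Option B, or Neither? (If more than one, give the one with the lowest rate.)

Option A

Total debts = (645 + 2,170 + 1,290 + 190 + 240) = 4,535; DTI = 4,535/11,650 = 38.9%.
LTV = 48,000/56,500 = 85%.
Reserves = 19,180/1,290 = 14.9 months.
Option A: score 633 ≥ 620; DTI 38.9% ≤ 43%; LTV 85% ≤ 95%; employment 69 ≥ 18 mo → qualifies.
Option B: score 633 ≥ 620; DTI 38.9% ≤ 45%; LTV 85% ≤ 97%; employment 69 ≥ 24 mo; reserves 14.9 ≥ 3 mo → qualifies.
Qualifying: Option A, Option B. Lowest rate is 8.79% → Option A.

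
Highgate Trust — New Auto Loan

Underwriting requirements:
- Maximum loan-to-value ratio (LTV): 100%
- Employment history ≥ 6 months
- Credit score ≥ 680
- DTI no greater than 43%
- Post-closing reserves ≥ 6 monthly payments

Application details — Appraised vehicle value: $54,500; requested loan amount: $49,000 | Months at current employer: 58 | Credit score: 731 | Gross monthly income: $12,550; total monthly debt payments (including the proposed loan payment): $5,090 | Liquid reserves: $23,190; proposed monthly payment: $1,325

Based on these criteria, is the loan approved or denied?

LTV: 49,000 ÷ 54,500 = 89.9%, within 100% cap
Employment 58 ≥ 6 months
Credit score 731 ≥ 680 (meets)
Debt-to-income = 5,090/12,550 = 40.6% — meets 43% limit
Reserves: 23,190 ÷ 1,325 = 17.5 months (meets 6-month minimum)
All criteria satisfied.

Approved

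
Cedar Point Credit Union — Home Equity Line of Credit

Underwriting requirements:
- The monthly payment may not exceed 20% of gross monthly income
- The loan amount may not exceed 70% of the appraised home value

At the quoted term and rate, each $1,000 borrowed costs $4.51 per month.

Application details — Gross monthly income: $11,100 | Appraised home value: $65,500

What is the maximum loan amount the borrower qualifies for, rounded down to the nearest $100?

$45,800

Payment cap: 20% × $11,100 = $2,220/month.
At $4.51 per $1,000, that supports 2,220/4.51 × 1,000 ≈ $492,239 → $492,200.
LTV cap: 70% × $65,500 = $45,850 → $45,800.
Binding constraint: loan-to-value.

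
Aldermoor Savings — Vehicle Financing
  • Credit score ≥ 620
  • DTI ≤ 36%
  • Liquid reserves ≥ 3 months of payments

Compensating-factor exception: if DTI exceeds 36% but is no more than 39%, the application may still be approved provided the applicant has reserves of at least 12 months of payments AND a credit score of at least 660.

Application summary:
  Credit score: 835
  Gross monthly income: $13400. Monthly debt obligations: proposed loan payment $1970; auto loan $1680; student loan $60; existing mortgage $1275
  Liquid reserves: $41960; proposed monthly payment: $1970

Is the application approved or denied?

Credit score 835 ≥ 620 (meets base)
Total debts = (1,970 + 1,680 + 60 + 1,275) = 4,985. DTI: 4,985 ÷ 13,400 = 37.2%, over the 36% base limit.
Liquid reserves cover 41,960/1,970 = 21.3 months — ≥ 3 required
37.2% falls in the override range (36%–39%), so the compensating-factor test applies.
Override check — reserves: 21.3 mo (ok); score: 835 (ok).
Both override conditions satisfied; DTI exception granted.

Approved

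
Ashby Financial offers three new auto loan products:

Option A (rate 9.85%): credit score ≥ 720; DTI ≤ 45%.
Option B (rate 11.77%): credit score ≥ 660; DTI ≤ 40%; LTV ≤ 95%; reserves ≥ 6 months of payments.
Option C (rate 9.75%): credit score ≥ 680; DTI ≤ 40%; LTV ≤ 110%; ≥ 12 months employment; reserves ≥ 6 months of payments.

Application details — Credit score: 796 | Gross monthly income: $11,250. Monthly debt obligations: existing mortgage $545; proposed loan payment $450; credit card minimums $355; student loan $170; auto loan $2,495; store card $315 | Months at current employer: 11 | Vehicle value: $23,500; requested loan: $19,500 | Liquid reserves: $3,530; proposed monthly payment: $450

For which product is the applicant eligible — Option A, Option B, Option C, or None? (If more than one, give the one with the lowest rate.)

Total debts = (545 + 450 + 355 + 170 + 2,495 + 315) = 4,330; DTI = 4,330/11,250 = 38.5%.
LTV = 19,500/23,500 = 83%.
Reserves = 3,530/450 = 7.8 months.
Option A: score 796 ≥ 720; DTI 38.5% ≤ 45% → qualifies.
Option B: score 796 ≥ 660; DTI 38.5% ≤ 40%; LTV 83% ≤ 95%; reserves 7.8 ≥ 6 mo → qualifies.
Option C: score 796 ≥ 680; DTI 38.5% ≤ 40%; LTV 83% ≤ 110%; employment 11 < 12 mo; reserves 7.8 ≥ 6 mo → does not qualify.
Qualifying: Option A, Option B. Lowest rate is 9.85% → Option A.

Option A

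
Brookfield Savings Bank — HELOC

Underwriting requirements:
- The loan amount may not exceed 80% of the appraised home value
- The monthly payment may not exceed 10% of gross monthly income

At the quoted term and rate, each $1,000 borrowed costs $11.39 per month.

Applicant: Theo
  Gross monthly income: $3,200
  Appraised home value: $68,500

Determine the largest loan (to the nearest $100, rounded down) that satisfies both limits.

Payment cap: 10% × $3,200 = $320/month.
At $11.39 per $1,000, that supports 320/11.39 × 1,000 ≈ $28,094 → $28,000.
LTV cap: 80% × $68,500 = $54,800 → $54,800.
Binding constraint: payment-to-income.

$28,000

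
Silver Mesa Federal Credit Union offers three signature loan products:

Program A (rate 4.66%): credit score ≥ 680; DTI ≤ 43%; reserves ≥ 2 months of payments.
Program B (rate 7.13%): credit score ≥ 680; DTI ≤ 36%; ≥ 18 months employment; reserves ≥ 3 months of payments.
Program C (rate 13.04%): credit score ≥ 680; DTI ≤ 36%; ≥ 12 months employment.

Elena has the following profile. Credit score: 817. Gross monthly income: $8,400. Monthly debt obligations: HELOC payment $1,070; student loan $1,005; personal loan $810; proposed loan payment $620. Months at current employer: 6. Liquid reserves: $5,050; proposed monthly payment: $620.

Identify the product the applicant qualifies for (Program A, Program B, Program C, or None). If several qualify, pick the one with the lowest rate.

Total debts = (1,070 + 1,005 + 810 + 620) = 3,505; DTI = 3,505/8,400 = 41.7%.
Reserves = 5,050/620 = 8.1 months.
Program A: score 817 ≥ 680; DTI 41.7% ≤ 43%; reserves 8.1 ≥ 2 mo → qualifies.
Program B: score 817 ≥ 680; DTI 41.7% > 36%; employment 6 < 18 mo; reserves 8.1 ≥ 3 mo → does not qualify.
Program C: score 817 ≥ 680; DTI 41.7% > 36%; employment 6 < 12 mo → does not qualify.

Program A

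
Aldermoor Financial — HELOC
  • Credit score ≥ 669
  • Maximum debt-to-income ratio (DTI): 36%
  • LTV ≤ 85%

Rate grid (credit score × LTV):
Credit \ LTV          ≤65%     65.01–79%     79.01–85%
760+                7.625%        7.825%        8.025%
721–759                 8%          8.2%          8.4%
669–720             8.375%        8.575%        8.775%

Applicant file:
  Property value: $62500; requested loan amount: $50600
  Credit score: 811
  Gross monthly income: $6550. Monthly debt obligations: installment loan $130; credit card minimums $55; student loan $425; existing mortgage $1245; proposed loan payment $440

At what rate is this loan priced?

Credit score 811 ≥ 669; Total monthly debts = (130 + 55 + 425 + 1,245 + 440) = 2,295. Debt-to-income = 2,295/6,550 = 35% — meets 36% limit
LTV: 50,600 ÷ 62,500 = 81%, within 85% cap
Row: 811 falls in 760+. Column: 81% falls in 79.01–85%. Rate = 8.025%.

8.025%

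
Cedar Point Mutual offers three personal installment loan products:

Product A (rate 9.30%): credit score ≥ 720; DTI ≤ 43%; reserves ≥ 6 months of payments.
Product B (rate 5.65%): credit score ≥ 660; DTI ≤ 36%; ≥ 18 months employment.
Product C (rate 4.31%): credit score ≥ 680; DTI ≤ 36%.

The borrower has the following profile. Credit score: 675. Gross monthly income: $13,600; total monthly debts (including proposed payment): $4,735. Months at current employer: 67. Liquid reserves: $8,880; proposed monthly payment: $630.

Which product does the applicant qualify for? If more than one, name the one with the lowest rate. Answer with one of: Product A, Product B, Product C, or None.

DTI = 4,735/13,600 = 34.8%.
Reserves = 8,880/630 = 14.1 months.
Product A: score 675 < 720; DTI 34.8% ≤ 43%; reserves 14.1 ≥ 6 mo → does not qualify.
Product B: score 675 ≥ 660; DTI 34.8% ≤ 36%; employment 67 ≥ 18 mo → qualifies.
Product C: score 675 < 680; DTI 34.8% ≤ 36% → does not qualify.

Product B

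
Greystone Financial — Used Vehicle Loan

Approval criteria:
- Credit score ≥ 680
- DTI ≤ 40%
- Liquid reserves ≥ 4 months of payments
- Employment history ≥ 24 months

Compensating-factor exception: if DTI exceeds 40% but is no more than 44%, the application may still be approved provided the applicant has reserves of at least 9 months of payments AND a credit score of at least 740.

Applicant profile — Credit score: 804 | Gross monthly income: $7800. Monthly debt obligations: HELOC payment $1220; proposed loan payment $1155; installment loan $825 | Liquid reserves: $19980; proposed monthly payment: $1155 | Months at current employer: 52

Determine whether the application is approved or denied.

Credit score 804 ≥ 680 (meets base)
Total debts = (1,220 + 1,155 + 825) = 3,200. DTI: 3,200 ÷ 7,800 = 41%, over the 40% base limit.
Reserves = 19,980/1,155 = 17.3 months ≥ 4
Employment 52 ≥ 24 months
41% falls in the override range (40%–44%), so the compensating-factor test applies.
Override check — reserves: 17.3 mo (ok); score: 804 (ok).
Both compensating conditions met → exception applies.

Approved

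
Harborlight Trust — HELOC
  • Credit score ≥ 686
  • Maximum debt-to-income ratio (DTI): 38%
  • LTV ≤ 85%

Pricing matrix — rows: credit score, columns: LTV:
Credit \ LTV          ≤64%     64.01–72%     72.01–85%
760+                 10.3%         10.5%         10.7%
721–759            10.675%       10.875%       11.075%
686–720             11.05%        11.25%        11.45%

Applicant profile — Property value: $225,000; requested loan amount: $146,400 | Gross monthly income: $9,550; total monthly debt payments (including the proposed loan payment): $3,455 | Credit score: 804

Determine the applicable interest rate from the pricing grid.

10.5%

Credit score 804 ≥ 686; DTI: 3,455 ÷ 9,550 = 36.2%, within the 38% cap
LTV: 146,400 ÷ 225,000 = 65.1%, within 85% cap
Row: 804 falls in 760+. Column: 65.1% falls in 64.01–72%. Rate = 10.5%.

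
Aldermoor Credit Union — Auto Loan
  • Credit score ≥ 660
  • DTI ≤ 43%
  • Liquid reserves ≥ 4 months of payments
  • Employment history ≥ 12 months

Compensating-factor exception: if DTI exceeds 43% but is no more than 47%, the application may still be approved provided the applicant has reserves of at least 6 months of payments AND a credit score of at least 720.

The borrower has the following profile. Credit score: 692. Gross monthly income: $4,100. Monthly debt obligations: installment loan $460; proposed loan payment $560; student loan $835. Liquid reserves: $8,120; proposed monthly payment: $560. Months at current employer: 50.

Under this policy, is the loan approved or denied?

Denied

Credit score 692 ≥ 660 (meets base)
Total debts = (460 + 560 + 835) = 1,855. DTI: 1,855 ÷ 4,100 = 45.2%, over the 43% base limit.
Liquid reserves cover 8,120/560 = 14.5 months — ≥ 4 required
Employment 50 ≥ 12 months
DTI 45.2% is within the 43%–47% exception band; checking compensating factors.
Override check — reserves: 14.5 mo (ok); score: 692 (below 720).
Override conditions not both satisfied; exception does not apply.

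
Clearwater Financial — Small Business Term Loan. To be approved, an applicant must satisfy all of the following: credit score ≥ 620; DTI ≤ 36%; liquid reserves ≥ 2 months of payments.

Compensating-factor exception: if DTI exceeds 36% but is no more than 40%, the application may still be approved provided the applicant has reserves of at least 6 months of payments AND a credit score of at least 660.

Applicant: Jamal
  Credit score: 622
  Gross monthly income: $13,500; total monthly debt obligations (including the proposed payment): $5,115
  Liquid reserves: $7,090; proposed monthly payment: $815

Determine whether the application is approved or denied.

Denied

Credit score 622 ≥ 620 (meets base)
DTI: 5,115 ÷ 13,500 = 37.9%, over the 36% base limit.
Reserves: 7,090 ÷ 815 = 8.7 months (meets 2-month minimum)
DTI 37.9% is within the 36%–40% exception band; checking compensating factors.
Override check — reserves: 8.7 mo (ok); score: 622 (below 660).
Override conditions not both satisfied; exception does not apply.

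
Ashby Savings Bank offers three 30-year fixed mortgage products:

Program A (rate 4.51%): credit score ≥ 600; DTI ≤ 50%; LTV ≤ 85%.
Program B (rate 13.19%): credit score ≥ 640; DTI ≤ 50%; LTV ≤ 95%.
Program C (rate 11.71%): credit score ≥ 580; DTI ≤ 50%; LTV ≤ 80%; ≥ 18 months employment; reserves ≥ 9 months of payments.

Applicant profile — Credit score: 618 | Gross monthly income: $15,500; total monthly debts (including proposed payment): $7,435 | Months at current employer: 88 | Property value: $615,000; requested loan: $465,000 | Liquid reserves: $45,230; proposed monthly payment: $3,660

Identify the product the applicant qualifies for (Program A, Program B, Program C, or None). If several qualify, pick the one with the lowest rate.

DTI = 7,435/15,500 = 48%.
LTV = 465,000/615,000 = 75.6%.
Reserves = 45,230/3,660 = 12.4 months.
Program A: score 618 ≥ 600; DTI 48% ≤ 50%; LTV 75.6% ≤ 85% → qualifies.
Program B: score 618 < 640; DTI 48% ≤ 50%; LTV 75.6% ≤ 95% → does not qualify.
Program C: score 618 ≥ 580; DTI 48% ≤ 50%; LTV 75.6% ≤ 80%; employment 88 ≥ 18 mo; reserves 12.4 ≥ 9 mo → qualifies.
Qualifying: Program A, Program C. Lowest rate is 4.51% → Program A.

Program A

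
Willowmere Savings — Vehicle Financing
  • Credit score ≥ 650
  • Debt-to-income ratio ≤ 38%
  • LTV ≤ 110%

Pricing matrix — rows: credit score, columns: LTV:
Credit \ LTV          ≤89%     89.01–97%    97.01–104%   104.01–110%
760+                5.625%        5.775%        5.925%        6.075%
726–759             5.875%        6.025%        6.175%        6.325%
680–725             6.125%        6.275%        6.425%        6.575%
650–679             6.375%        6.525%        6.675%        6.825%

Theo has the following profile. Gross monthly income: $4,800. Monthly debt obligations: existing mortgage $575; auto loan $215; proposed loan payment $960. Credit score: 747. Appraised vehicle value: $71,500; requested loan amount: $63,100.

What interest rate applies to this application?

Credit score 747 ≥ 650; Total monthly debts = (575 + 215 + 960) = 1,750. DTI: 1,750 ÷ 4,800 = 36.5%, within the 38% cap
LTV = 63,100/71,500 = 88.3% ≤ 110%
Credit 747 → row 726–759; LTV 88.3% → column ≤89%. Grid cell → 5.875%.

5.875%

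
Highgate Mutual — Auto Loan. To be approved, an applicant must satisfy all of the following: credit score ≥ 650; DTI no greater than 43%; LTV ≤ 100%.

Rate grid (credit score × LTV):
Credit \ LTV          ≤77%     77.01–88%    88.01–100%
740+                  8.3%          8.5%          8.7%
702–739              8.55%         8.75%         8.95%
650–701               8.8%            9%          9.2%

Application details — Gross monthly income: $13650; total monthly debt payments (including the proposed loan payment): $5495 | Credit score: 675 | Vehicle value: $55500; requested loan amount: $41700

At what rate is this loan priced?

Credit score 675 ≥ 650; DTI = 5,495/13,650 = 40.3% ≤ 43%
Loan-to-value = 41,700/55,500 = 75.1% — pass (100% max)
Row: 675 falls in 650–701. Column: 75.1% falls in ≤77%. Rate = 8.8%.

8.8%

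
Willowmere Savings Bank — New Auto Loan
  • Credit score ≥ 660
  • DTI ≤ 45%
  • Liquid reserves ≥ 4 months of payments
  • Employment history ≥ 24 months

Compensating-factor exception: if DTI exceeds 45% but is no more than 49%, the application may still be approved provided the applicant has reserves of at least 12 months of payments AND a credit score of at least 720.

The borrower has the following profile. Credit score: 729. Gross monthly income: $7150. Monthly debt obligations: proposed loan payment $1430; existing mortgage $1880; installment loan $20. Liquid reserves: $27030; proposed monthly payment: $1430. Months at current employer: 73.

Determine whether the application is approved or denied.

Credit score 729 ≥ 660 (meets base)
Total debts = (1,430 + 1,880 + 20) = 3,330. DTI = 3,330/7,150 = 46.6% > 45% — standard DTI limit exceeded.
Liquid reserves cover 27,030/1,430 = 18.9 months — ≥ 4 required
Employment 73 ≥ 24 months
46.6% falls in the override range (45%–49%), so the compensating-factor test applies.
Override check — reserves: 18.9 mo (ok); score: 729 (ok).
Both compensating conditions met → exception applies.

Approved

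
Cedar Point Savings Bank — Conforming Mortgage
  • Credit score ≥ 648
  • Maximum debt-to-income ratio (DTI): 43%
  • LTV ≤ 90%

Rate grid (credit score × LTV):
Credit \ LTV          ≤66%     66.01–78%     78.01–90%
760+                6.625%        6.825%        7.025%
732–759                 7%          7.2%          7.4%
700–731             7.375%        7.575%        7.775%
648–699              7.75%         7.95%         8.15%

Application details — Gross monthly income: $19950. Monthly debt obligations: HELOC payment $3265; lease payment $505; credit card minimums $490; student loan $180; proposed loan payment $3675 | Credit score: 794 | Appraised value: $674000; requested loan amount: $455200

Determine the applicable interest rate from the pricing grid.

6.825%

Credit score 794 ≥ 648; Total monthly debts = (3,265 + 505 + 490 + 180 + 3,675) = 8,115. Debt-to-income = 8,115/19,950 = 40.7% — meets 43% limit
LTV: 455,200 ÷ 674,000 = 67.5%, within 90% cap
Score 794 is in the 760+ band; LTV 67.5% is in the 66.01–78% band → 6.825%.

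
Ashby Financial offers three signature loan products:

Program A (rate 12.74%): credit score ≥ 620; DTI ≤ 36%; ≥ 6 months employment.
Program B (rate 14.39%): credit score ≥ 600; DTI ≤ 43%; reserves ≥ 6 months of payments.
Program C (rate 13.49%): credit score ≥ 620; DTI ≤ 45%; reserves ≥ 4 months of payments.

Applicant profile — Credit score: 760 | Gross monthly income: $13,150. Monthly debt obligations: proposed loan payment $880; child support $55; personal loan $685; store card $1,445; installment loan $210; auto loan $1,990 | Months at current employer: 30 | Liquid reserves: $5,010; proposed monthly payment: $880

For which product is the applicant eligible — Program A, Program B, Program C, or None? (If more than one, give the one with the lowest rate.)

Program C

Total debts = (880 + 55 + 685 + 1,445 + 210 + 1,990) = 5,265; DTI = 5,265/13,150 = 40%.
Reserves = 5,010/880 = 5.7 months.
Program A: score 760 ≥ 620; DTI 40% > 36%; employment 30 ≥ 6 mo → does not qualify.
Program B: score 760 ≥ 600; DTI 40% ≤ 43%; reserves 5.7 < 6 mo → does not qualify.
Program C: score 760 ≥ 620; DTI 40% ≤ 45%; reserves 5.7 ≥ 4 mo → qualifies.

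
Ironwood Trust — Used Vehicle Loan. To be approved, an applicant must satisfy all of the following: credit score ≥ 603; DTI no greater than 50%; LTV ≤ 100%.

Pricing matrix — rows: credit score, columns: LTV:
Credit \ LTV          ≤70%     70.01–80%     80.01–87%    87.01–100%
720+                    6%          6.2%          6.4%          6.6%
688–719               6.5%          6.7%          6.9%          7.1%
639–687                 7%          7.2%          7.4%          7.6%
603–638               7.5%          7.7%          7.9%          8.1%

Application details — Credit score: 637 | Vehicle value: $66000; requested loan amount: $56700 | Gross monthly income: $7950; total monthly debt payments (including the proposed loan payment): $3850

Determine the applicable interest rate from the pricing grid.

7.9%

Credit score 637 ≥ 603; Debt-to-income = 3,850/7,950 = 48.4% — meets 50% limit
Loan-to-value = 56,700/66,000 = 85.9% — pass (100% max)
Credit 637 → row 603–638; LTV 85.9% → column 80.01–87%. Grid cell → 7.9%.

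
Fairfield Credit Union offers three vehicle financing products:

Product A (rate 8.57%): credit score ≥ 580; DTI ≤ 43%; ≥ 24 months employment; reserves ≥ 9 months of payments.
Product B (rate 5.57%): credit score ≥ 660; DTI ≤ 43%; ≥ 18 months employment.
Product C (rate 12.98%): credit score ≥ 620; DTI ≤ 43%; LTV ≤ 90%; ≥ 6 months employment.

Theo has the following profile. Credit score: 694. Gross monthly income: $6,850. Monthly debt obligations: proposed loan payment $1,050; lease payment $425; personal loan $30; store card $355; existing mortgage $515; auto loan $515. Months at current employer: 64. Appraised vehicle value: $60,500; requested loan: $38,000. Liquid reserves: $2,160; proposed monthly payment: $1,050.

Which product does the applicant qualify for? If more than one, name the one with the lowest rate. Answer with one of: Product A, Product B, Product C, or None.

Total debts = (1,050 + 425 + 30 + 355 + 515 + 515) = 2,890; DTI = 2,890/6,850 = 42.2%.
LTV = 38,000/60,500 = 62.8%.
Reserves = 2,160/1,050 = 2.1 months.
Product A: score 694 ≥ 580; DTI 42.2% ≤ 43%; employment 64 ≥ 24 mo; reserves 2.1 < 9 mo → does not qualify.
Product B: score 694 ≥ 660; DTI 42.2% ≤ 43%; employment 64 ≥ 18 mo → qualifies.
Product C: score 694 ≥ 620; DTI 42.2% ≤ 43%; LTV 62.8% ≤ 90%; employment 64 ≥ 6 mo → qualifies.
Qualifying: Product B, Product C. Lowest rate is 5.57% → Product B.

Product B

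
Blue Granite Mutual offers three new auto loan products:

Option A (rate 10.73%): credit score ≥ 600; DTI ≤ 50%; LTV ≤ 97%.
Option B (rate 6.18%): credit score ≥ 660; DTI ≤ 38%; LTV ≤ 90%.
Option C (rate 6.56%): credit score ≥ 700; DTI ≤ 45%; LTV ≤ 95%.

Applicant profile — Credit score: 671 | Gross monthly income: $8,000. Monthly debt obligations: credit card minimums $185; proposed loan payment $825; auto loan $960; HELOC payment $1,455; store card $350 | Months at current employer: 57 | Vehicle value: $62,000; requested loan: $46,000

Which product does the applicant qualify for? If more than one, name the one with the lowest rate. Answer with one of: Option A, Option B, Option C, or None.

Option A

Total debts = (185 + 825 + 960 + 1,455 + 350) = 3,775; DTI = 3,775/8,000 = 47.2%.
LTV = 46,000/62,000 = 74.2%.
Option A: score 671 ≥ 600; DTI 47.2% ≤ 50%; LTV 74.2% ≤ 97% → qualifies.
Option B: score 671 ≥ 660; DTI 47.2% > 38%; LTV 74.2% ≤ 90% → does not qualify.
Option C: score 671 < 700; DTI 47.2% > 45%; LTV 74.2% ≤ 95% → does not qualify.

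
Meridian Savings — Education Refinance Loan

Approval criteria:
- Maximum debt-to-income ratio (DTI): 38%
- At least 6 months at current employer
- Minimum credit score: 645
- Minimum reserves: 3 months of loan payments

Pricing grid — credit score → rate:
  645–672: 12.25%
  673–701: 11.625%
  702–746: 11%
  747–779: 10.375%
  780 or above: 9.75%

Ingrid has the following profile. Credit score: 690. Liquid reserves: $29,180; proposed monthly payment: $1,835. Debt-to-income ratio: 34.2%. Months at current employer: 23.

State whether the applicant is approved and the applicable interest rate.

Credit score 690 ≥ 645 (meets minimum)
Employment 23 ≥ 6 months
Reserves: 29,180 ÷ 1,835 = 15.9 months (meets 3-month minimum)
DTI 34.2% is within the 38% limit
All requirements met. Score 690 falls in the 673–701 tier → 11.625%.

Approved at 11.625%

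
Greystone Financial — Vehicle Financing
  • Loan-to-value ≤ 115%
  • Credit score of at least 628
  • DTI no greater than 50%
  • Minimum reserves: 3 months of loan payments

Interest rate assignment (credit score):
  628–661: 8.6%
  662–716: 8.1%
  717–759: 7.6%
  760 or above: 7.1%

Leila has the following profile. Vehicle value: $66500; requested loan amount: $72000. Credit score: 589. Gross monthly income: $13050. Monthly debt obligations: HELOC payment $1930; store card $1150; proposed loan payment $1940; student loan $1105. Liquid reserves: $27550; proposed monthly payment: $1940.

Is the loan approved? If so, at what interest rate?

Credit score 589 < 628 (below minimum)
Reserves: 27,550 ÷ 1,940 = 14.2 months (meets 3-month minimum)
Total monthly debts = (1,930 + 1,150 + 1,940 + 1,105) = 6,125. Debt-to-income = 6,125/13,050 = 46.9% — meets 50% limit
LTV = 72,000/66,500 = 108.3% ≤ 115%
Not all requirements met → denied.

Denied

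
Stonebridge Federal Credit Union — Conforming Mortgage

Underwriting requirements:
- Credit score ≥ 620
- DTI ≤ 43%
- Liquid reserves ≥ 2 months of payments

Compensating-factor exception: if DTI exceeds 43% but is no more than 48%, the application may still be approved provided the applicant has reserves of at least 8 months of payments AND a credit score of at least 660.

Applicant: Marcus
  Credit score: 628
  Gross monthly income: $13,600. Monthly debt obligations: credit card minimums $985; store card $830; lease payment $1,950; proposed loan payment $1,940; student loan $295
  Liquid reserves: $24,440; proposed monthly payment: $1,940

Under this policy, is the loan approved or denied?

Credit score 628 ≥ 620 (meets base)
Total debts = (985 + 830 + 1,950 + 1,940 + 295) = 6,000. DTI = 6,000/13,600 = 44.1% > 43% — standard DTI limit exceeded.
Reserves: 24,440 ÷ 1,940 = 12.6 months (meets 2-month minimum)
DTI 44.1% is within the 43%–48% exception band; checking compensating factors.
Reserves 12.6 ≥ 8 months; credit score 628 < 660.
Override conditions not both satisfied; exception does not apply.

Denied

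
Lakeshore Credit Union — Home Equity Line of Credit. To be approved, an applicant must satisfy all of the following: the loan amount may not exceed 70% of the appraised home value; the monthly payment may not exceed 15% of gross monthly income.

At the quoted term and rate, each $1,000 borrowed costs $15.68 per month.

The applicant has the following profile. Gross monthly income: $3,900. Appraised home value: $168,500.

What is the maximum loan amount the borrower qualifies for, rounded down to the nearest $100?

Payment cap: 15% × $3,900 = $585/month.
At $15.68 per $1,000, that supports 585/15.68 × 1,000 ≈ $37,308 → $37,300.
LTV cap: 70% × $168,500 = $117,950 → $117,900.
Binding constraint: payment-to-income.

$37,300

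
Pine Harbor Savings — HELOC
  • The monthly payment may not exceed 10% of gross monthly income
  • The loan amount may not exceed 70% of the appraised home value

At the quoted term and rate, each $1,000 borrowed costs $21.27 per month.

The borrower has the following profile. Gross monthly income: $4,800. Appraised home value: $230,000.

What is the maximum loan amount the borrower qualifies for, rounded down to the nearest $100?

$22,500

Payment cap: 10% × $4,800 = $480/month.
At $21.27 per $1,000, that supports 480/21.27 × 1,000 ≈ $22,566 → $22,500.
LTV cap: 70% × $230,000 = $161,000 → $161,000.
Binding constraint: payment-to-income.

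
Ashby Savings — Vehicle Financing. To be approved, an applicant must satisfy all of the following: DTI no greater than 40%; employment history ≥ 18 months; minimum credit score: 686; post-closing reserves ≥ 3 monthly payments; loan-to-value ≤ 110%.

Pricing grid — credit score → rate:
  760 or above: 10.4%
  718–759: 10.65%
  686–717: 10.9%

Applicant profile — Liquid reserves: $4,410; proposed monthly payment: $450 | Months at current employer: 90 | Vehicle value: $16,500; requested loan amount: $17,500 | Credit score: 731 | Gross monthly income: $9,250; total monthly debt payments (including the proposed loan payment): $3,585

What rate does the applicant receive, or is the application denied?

Credit score 731 ≥ 686 (meets minimum)
Reserves: 4,410 ÷ 450 = 9.8 months (meets 3-month minimum)
Employment 90 ≥ 18 months
LTV = 17,500/16,500 = 106.1% ≤ 110%
DTI: 3,585 ÷ 9,250 = 38.8%, within the 40% cap
All requirements met. Score 731 falls in the 718–759 tier → 10.65%.

Approved at 10.65%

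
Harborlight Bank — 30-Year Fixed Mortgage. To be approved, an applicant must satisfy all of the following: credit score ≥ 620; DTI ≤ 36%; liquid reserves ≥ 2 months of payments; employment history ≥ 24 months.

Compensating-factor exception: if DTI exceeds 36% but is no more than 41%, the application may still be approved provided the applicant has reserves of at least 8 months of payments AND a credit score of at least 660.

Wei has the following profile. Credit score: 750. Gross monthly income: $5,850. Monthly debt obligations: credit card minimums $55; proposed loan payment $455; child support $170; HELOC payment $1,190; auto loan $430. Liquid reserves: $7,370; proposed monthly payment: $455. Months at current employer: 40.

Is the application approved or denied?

Approved

Credit score 750 ≥ 620 (meets base)
Total debts = (55 + 455 + 170 + 1,190 + 430) = 2,300. DTI: 2,300 ÷ 5,850 = 39.3%, over the 36% base limit.
Reserves = 7,370/455 = 16.2 months ≥ 2
Employment 40 ≥ 24 months
39.3% falls in the override range (36%–41%), so the compensating-factor test applies.
Reserves 16.2 ≥ 8 months; credit score 750 ≥ 660.
Both compensating conditions met → exception applies.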